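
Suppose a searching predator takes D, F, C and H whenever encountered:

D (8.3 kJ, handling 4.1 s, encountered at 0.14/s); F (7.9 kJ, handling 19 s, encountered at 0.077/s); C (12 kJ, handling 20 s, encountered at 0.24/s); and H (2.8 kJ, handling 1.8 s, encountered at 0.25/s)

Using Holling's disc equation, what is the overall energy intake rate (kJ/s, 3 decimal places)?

0.646 kJ/s

R = Σλ_iE_i / (1 + Σλ_ih_i)
Numerator: 0.14×8.3 + 0.077×7.9 + 0.24×12 + 0.25×2.8 = 5.35
Denominator: 1 + 0.14×4.1 + 0.077×19 + 0.24×20 + 0.25×1.8 = 8.287
R = 5.35/8.287 = 0.6456 kJ/s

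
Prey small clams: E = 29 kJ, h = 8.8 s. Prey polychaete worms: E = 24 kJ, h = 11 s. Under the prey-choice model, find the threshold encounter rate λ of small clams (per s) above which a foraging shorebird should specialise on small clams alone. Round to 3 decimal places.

At the threshold, the rate on small clams alone equals the profitability of polychaete worms: λ·29/(1 + λ·8.8) = 24/11 = 2.182.
Rearranging, λ(29 − 2.182×8.8) = 2.182, so λ = 2.182/9.8 = 0.2226 per s.

0.223 per s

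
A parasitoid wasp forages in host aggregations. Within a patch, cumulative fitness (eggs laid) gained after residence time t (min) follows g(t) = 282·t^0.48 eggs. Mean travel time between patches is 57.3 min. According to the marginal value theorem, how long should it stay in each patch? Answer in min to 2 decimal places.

52.89 min

Maximise g(t)/(T+t): set derivative to zero → g'(t)(T+t) = g(t).
g'(t) = 0.48·282·t^-0.52. Setting 0.48·282·t^-0.52 = 282·t^0.48/(57.3+t) gives 0.48(57.3+t) = t, so 0.52·t = 0.48×57.3.
t* = 0.48×57.3/0.52 = 52.89 min.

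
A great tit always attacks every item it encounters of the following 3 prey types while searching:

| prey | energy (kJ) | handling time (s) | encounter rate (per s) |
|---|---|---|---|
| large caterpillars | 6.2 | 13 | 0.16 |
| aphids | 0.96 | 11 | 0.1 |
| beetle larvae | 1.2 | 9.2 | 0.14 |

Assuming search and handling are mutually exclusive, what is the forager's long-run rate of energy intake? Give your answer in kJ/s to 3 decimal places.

R = Σλ_iE_i / (1 + Σλ_ih_i)
Numerator: 0.16×6.2 + 0.1×0.96 + 0.14×1.2 = 1.256
Denominator: 1 + 0.16×13 + 0.1×11 + 0.14×9.2 = 5.468
R = 1.256/5.468 = 0.2297 kJ/s

0.230 kJ/s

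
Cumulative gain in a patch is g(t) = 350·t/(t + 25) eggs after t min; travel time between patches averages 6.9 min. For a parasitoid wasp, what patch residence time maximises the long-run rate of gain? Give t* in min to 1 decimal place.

By the marginal value theorem, leave when the instantaneous gain rate g'(t) equals the habitat-wide average g(t)/(T + t).
g'(t) = 350·25/(t + 25)². Setting 350·25/(t+25)² = 350t/[(t+25)(6.9+t)] gives 25(6.9+t) = t(t+25), so t² = 25×6.9 = 172.5.
t* = √172.5 = 13.13 min.

13.1 min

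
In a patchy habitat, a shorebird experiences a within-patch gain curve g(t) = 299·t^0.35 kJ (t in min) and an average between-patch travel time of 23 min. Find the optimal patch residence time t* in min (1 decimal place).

12.4 min

Maximise g(t)/(T+t): set derivative to zero → g'(t)(T+t) = g(t).
g'(t) = 0.35·299·t^-0.65. Setting 0.35·299·t^-0.65 = 299·t^0.35/(23+t) gives 0.35(23+t) = t, so 0.65·t = 0.35×23.
t* = 0.35×23/0.65 = 12.38 min.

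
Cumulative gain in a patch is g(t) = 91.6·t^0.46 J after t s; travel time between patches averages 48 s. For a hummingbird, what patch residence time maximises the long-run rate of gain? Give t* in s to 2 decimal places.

40.89 s

By the marginal value theorem, leave when the instantaneous gain rate g'(t) equals the habitat-wide average g(t)/(T + t).
g'(t) = 0.46·91.6·t^-0.54. Setting 0.46·91.6·t^-0.54 = 91.6·t^0.46/(48+t) gives 0.46(48+t) = t, so 0.54·t = 0.46×48.
t* = 0.46×48/0.54 = 40.89 s.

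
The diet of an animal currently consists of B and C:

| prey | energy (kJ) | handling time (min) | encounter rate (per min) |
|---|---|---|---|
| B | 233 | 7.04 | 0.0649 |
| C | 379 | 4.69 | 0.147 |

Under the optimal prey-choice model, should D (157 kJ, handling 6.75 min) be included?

No

On B and C alone, R = ΣλE/(1+Σλh) = 70.83/2.146 = 33 kJ/min.
D: E/h = 157/6.75 = 23.26 kJ/min.
Since 23.26 < R, time spent handling D is better spent searching.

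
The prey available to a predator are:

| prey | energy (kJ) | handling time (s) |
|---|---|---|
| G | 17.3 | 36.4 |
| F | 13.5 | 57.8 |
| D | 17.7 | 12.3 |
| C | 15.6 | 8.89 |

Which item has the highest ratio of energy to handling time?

Profitability E/h (kJ/s): G = 17.3/36.4 = 0.475, F = 13.5/57.8 = 0.234, D = 17.7/12.3 = 1.44, C = 15.6/8.89 = 1.75.
Ranked: C > D > G > F.

C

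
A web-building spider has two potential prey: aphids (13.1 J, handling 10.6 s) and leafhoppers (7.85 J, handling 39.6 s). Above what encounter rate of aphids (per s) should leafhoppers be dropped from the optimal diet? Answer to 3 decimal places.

0.018 per s

At the threshold, the rate on aphids alone equals the profitability of leafhoppers: λ·13.1/(1 + λ·10.6) = 7.85/39.6 = 0.1982.
Rearranging, λ(13.1 − 0.1982×10.6) = 0.1982, so λ = 0.1982/11 = 0.01802 per s.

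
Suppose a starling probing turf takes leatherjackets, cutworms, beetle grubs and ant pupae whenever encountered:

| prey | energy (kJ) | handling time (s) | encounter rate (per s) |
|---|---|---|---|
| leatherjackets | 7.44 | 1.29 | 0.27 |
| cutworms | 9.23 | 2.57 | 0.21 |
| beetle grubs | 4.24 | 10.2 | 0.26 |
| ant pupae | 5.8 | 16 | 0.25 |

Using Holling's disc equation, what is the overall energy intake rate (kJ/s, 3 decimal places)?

0.761 kJ/s

R = (0.27×7.44 + 0.21×9.23 + 0.26×4.24 + 0.25×5.8) / (1 + 0.27×1.29 + 0.21×2.57 + 0.26×10.2 + 0.25×16) = 6.5/8.54 = 0.7611 kJ/s.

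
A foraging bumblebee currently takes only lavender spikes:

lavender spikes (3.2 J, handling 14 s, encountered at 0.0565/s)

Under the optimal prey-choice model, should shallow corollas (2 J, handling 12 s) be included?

Yes

Current rate: (0.0565×3.2)/(1 + 0.0565×14) = 0.1009 J/s.
shallow corollas: E/h = 2/12 = 0.1667 J/s.
Since 0.1667 > R, including shallow corollas increases the long-run rate.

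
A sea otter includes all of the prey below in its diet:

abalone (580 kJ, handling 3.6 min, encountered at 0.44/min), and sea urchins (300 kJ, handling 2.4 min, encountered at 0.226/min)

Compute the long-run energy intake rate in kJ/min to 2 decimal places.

103.31 kJ/min

Energy encountered per unit search time: 0.44×580 + 0.226×300 = 323 kJ/min.
Handling time per unit search time: 0.44×3.6 + 0.226×2.4 = 2.126.
Rate = 323/(1 + 2.126) = 103.3 kJ/min.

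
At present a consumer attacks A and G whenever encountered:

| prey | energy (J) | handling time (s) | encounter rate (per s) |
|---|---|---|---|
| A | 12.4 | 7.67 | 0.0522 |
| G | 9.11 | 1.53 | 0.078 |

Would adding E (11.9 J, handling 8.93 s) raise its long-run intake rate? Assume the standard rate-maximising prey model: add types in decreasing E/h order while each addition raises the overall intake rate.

Yes

On A and G alone, R = ΣλE/(1+Σλh) = 1.358/1.52 = 0.8935 J/s.
Profitability of E: 11.9/8.93 = 1.333 J/s.
Since 1.333 > R, including E increases the long-run rate.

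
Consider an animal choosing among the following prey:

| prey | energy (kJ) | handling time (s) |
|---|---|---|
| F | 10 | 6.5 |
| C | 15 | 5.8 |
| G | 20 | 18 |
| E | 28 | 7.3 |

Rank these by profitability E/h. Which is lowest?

G

In descending order of E/h:
E: 28/7.3 = 3.84 kJ/s
C: 15/5.8 = 2.59 kJ/s
F: 10/6.5 = 1.54 kJ/s
G: 20/18 = 1.11 kJ/s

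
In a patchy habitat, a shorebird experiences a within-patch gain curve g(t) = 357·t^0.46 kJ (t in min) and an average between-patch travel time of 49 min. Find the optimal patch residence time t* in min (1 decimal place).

By the marginal value theorem, leave when the instantaneous gain rate g'(t) equals the habitat-wide average g(t)/(T + t).
g'(t) = 0.46·357·t^-0.54. Setting 0.46·357·t^-0.54 = 357·t^0.46/(49+t) gives 0.46(49+t) = t, so 0.54·t = 0.46×49.
t* = 0.46×49/0.54 = 41.74 min.

41.7 min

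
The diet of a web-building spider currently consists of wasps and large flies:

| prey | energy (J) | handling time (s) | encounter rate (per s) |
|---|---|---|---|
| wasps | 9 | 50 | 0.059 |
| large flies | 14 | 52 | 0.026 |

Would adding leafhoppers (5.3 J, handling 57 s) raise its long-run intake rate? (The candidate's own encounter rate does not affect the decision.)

On wasps and large flies alone, R = ΣλE/(1+Σλh) = 0.895/5.302 = 0.1688 J/s.
Profitability of leafhoppers: 5.3/57 = 0.09298 J/s.
0.09298 < 0.1688, so adding leafhoppers would lower the average — exclude it.

No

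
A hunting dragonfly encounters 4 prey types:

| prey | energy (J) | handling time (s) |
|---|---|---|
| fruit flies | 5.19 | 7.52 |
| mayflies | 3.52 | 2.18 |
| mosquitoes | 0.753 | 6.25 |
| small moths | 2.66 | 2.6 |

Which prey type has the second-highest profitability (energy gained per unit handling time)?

small moths

In descending order of E/h:
mayflies: 3.52/2.18 = 1.61 J/s
small moths: 2.66/2.6 = 1.02 J/s
fruit flies: 5.19/7.52 = 0.69 J/s
mosquitoes: 0.753/6.25 = 0.12 J/s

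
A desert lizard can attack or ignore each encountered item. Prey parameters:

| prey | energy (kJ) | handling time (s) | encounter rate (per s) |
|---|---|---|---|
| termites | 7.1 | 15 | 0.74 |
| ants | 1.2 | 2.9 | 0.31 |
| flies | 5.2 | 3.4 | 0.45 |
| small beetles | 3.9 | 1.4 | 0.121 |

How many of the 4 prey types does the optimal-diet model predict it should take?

2

E/h in descending order: small beetles 2.79, flies 1.53, termites 0.473, ants 0.414 kJ/s. The optimal diet is the largest prefix of this list for which every included type satisfies E_i/h_i > R on the types above it.
Rate on top 1: 0.4035. flies: 1.53 > 0.4035 → include.
Rate on top 2: 1.042. termites: 0.473 < 1.042 → exclude; stop.
Optimal diet: small beetles, flies — 2 of 4 types.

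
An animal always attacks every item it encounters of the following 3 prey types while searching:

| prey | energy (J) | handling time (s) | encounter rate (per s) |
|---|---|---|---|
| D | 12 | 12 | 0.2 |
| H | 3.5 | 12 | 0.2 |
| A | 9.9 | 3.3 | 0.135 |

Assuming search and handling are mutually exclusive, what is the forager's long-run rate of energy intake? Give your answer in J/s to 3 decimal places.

0.710 J/s

R = (0.2×12 + 0.2×3.5 + 0.135×9.9) / (1 + 0.2×12 + 0.2×12 + 0.135×3.3) = 4.437/6.246 = 0.7104 J/s.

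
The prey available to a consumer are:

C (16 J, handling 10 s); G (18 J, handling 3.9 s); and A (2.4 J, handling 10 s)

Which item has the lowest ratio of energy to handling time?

In descending order of E/h:
G: 18/3.9 = 4.62 J/s
C: 16/10 = 1.6 J/s
A: 2.4/10 = 0.24 J/s

A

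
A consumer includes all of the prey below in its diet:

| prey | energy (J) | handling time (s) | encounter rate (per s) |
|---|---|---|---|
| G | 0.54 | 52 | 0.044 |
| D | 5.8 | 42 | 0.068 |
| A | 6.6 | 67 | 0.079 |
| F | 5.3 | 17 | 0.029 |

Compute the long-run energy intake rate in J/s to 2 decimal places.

0.09 J/s

R = (0.044×0.54 + 0.068×5.8 + 0.079×6.6 + 0.029×5.3) / (1 + 0.044×52 + 0.068×42 + 0.079×67 + 0.029×17) = 1.093/11.93 = 0.09164 J/s.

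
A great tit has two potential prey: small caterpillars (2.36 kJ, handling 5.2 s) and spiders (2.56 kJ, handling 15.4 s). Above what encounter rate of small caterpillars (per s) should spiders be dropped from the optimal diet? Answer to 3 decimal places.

At the threshold, the rate on small caterpillars alone equals the profitability of spiders: λ·2.36/(1 + λ·5.2) = 2.56/15.4 = 0.1662.
Rearranging, λ(2.36 − 0.1662×5.2) = 0.1662, so λ = 0.1662/1.496 = 0.1111 per s.

0.111 per s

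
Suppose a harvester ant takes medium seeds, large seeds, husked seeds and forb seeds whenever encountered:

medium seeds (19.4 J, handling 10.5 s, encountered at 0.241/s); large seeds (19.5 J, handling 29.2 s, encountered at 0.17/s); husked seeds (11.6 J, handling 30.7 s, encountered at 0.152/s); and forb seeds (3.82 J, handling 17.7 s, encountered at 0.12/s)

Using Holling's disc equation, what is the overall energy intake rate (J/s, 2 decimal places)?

0.67 J/s

R = (0.241×19.4 + 0.17×19.5 + 0.152×11.6 + 0.12×3.82) / (1 + 0.241×10.5 + 0.17×29.2 + 0.152×30.7 + 0.12×17.7) = 10.21/15.28 = 0.6681 J/s.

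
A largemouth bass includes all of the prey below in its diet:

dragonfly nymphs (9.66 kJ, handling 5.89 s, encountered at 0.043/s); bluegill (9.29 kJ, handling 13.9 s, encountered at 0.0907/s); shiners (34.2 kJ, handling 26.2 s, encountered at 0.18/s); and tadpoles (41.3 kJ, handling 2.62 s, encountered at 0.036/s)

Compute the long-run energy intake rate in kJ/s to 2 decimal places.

1.22 kJ/s

R = Σλ_iE_i / (1 + Σλ_ih_i)
Numerator: 0.043×9.66 + 0.0907×9.29 + 0.18×34.2 + 0.036×41.3 = 8.901
Denominator: 1 + 0.043×5.89 + 0.0907×13.9 + 0.18×26.2 + 0.036×2.62 = 7.324
R = 8.901/7.324 = 1.215 kJ/s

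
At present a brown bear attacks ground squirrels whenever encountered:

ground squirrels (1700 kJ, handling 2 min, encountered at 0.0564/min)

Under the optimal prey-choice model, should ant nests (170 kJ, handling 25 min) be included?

No

On ground squirrels alone, R = ΣλE/(1+Σλh) = 95.88/1.113 = 86.16 kJ/min.
ant nests: E/h = 170/25 = 6.8 kJ/min.
Since 6.8 < R, time spent handling ant nests is better spent searching.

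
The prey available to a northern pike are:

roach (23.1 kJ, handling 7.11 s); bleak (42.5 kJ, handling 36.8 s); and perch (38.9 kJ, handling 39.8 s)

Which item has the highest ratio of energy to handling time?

roach

Profitability E/h (kJ/s): roach = 23.1/7.11 = 3.25, bleak = 42.5/36.8 = 1.15, perch = 38.9/39.8 = 0.977.
Ranked: roach > bleak > perch.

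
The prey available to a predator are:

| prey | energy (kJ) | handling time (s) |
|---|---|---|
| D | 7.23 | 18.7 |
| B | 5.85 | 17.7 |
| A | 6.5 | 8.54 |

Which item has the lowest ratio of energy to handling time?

B

In descending order of E/h:
A: 6.5/8.54 = 0.761 kJ/s
D: 7.23/18.7 = 0.387 kJ/s
B: 5.85/17.7 = 0.331 kJ/s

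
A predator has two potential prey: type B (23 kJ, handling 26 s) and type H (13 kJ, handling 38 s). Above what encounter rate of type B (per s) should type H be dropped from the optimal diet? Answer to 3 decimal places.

0.024 per s

The zero-one rule: include type H iff E₂/h₂ > λE₁/(1+λh₁). Equality gives the switch point.
λE₁h₂ = E₂ + λE₂h₁ ⇒ λ = E₂/(E₁h₂ − E₂h₁) = 13/(874 − 338) = 0.02425 per s.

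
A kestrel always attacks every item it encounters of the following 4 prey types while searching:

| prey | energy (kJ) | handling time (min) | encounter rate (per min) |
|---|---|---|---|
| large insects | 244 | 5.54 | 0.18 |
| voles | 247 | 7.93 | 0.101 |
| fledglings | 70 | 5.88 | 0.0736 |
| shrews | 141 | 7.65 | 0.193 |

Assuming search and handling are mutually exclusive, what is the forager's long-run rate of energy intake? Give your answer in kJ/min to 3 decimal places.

21.505 kJ/min

Energy encountered per unit search time: 0.18×244 + 0.101×247 + 0.0736×70 + 0.193×141 = 101.2 kJ/min.
Handling time per unit search time: 0.18×5.54 + 0.101×7.93 + 0.0736×5.88 + 0.193×7.65 = 3.707.
Rate = 101.2/(1 + 3.707) = 21.51 kJ/min.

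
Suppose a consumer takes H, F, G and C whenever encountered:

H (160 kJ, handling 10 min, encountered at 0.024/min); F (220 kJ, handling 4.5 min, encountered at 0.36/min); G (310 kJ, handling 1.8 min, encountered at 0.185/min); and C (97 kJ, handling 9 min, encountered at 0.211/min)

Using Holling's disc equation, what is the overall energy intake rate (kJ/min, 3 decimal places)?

R = Σλ_iE_i / (1 + Σλ_ih_i)
Numerator: 0.024×160 + 0.36×220 + 0.185×310 + 0.211×97 = 160.9
Denominator: 1 + 0.024×10 + 0.36×4.5 + 0.185×1.8 + 0.211×9 = 5.092
R = 160.9/5.092 = 31.59 kJ/min

31.590 kJ/min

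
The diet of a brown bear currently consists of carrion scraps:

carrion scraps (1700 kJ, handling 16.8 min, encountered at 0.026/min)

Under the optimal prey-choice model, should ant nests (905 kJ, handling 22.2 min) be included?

Yes

Intake rate on the current diet: R = (0.026×1700) / (1 + 0.026×16.8) = 44.2/1.437 = 30.76 kJ/min.
ant nests: E/h = 905/22.2 = 40.77 kJ/min.
40.77 > 30.76, so adding ant nests raises the average — include it.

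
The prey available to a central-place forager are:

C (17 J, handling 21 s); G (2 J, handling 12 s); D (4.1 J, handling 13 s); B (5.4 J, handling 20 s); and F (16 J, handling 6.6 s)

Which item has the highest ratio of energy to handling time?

In descending order of E/h:
F: 16/6.6 = 2.42 J/s
C: 17/21 = 0.81 J/s
D: 4.1/13 = 0.315 J/s
B: 5.4/20 = 0.27 J/s
G: 2/12 = 0.167 J/s

F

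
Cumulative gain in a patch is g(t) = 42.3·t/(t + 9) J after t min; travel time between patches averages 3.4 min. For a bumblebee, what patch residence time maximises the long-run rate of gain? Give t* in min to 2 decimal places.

Optimal t* satisfies g'(t*) = g(t*)/(T + t*).
g'(t) = 42.3·9/(t + 9)². Setting 42.3·9/(t+9)² = 42.3t/[(t+9)(3.4+t)] gives 9(3.4+t) = t(t+9), so t² = 9×3.4 = 30.6.
t* = √30.6 = 5.532 min.

5.53 min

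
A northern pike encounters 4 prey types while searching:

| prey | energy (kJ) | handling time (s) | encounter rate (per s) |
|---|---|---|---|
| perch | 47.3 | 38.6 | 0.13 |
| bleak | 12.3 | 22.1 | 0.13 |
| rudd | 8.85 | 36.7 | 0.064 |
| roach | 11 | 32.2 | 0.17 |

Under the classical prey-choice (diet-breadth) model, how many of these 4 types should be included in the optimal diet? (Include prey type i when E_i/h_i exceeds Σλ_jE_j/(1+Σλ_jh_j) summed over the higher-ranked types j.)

Profitabilities (E/h, kJ/s): perch 1.23, bleak 0.557, roach 0.342, rudd 0.241. Add prey in this order while the next type's profitability exceeds the intake rate on those already taken.
Rate on top 1: 1.022. bleak: 0.557 < 1.022 → exclude; stop.
Optimal diet: perch — 1 of 4 types.

1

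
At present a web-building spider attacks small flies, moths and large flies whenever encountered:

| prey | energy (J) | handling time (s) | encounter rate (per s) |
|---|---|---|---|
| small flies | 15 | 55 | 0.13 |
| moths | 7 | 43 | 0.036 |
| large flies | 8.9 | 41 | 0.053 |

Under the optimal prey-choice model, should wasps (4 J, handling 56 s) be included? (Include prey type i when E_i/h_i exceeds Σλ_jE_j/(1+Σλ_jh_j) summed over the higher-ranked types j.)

No

Current rate: (0.13×15 + 0.036×7 + 0.053×8.9)/(1 + 0.13×55 + 0.036×43 + 0.053×41) = 0.2252 J/s.
Profitability of wasps: 4/56 = 0.07143 J/s.
Since 0.07143 < R, time spent handling wasps is better spent searching.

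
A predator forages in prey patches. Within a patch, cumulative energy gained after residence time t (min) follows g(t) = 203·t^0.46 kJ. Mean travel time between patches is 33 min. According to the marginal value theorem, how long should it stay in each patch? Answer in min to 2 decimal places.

28.11 min

By the marginal value theorem, leave when the instantaneous gain rate g'(t) equals the habitat-wide average g(t)/(T + t).
g'(t) = 0.46·203·t^-0.54. Setting 0.46·203·t^-0.54 = 203·t^0.46/(33+t) gives 0.46(33+t) = t, so 0.54·t = 0.46×33.
t* = 0.46×33/0.54 = 28.11 min.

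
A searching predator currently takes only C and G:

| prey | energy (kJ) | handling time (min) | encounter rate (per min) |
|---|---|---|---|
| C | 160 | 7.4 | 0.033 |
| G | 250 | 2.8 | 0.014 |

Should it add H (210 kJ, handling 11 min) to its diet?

Intake rate on the current diet: R = (0.033×160 + 0.014×250) / (1 + 0.033×7.4 + 0.014×2.8) = 8.78/1.283 = 6.841 kJ/min.
Profitability of H: 210/11 = 19.09 kJ/min.
Since 19.09 > R, including H increases the long-run rate.

Yes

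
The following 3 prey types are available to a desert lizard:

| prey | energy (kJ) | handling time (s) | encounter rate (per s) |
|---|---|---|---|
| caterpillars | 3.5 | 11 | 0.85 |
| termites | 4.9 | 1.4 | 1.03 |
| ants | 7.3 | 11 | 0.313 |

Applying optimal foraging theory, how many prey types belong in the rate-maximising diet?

1

E/h in descending order: termites 3.5, ants 0.664, caterpillars 0.318 kJ/s. The optimal diet is the largest prefix of this list for which every included type satisfies E_i/h_i > R on the types above it.
Rate on top 1: 2.067. ants: 0.664 < 2.067 → exclude; stop.
Optimal diet: termites — 1 of 3 types.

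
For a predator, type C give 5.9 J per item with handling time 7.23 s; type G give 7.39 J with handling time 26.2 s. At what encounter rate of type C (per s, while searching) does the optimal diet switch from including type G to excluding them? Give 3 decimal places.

At the threshold, the rate on type C alone equals the profitability of type G: λ·5.9/(1 + λ·7.23) = 7.39/26.2 = 0.2821.
Rearranging, λ(5.9 − 0.2821×7.23) = 0.2821, so λ = 0.2821/3.861 = 0.07306 per s.

0.073 per s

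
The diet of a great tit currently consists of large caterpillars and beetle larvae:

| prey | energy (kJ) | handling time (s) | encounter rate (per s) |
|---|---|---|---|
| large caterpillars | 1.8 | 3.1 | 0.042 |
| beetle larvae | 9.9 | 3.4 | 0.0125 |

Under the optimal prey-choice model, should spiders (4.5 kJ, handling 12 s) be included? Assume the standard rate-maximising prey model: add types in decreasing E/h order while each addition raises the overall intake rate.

Yes

On large caterpillars and beetle larvae alone, R = ΣλE/(1+Σλh) = 0.1994/1.173 = 0.17 kJ/s.
spiders: E/h = 4.5/12 = 0.375 kJ/s.
Since 0.375 > R, including spiders increases the long-run rate.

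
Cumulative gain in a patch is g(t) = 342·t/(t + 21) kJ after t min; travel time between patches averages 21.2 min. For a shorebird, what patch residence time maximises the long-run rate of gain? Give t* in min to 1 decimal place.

Maximise g(t)/(T+t): set derivative to zero → g'(t)(T+t) = g(t).
g'(t) = 342·21/(t + 21)². Setting 342·21/(t+21)² = 342t/[(t+21)(21.2+t)] gives 21(21.2+t) = t(t+21), so t² = 21×21.2 = 445.2.
t* = √445.2 = 21.1 min.

21.1 min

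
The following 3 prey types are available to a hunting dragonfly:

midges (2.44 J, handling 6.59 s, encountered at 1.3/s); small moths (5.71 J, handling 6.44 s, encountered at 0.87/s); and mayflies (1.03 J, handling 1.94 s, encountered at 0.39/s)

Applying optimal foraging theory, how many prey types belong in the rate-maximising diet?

1

Rank by E/h (J/s): small moths 0.887, mayflies 0.531, midges 0.37. Include each in turn until the next type's E/h falls below the running intake rate.
Rate on top 1: 0.7524. mayflies: 0.531 < 0.7524 → exclude; stop.
Optimal diet: small moths — 1 of 3 types.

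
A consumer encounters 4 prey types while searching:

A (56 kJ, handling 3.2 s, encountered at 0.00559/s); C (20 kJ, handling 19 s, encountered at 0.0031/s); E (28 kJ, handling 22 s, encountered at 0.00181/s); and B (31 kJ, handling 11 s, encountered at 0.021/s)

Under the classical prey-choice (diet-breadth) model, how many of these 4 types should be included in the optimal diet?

E/h in descending order: A 17.5, B 2.82, E 1.27, C 1.05 kJ/s. The optimal diet is the largest prefix of this list for which every included type satisfies E_i/h_i > R on the types above it.
Rate on top 1: 0.3075. B: 2.82 > 0.3075 → include.
Rate on top 2: 0.7719. E: 1.27 > 0.7719 → include.
Rate on top 3: 0.7874. C: 1.05 > 0.7874 → include.
Optimal diet: A, B, E, C — 4 of 4 types.

4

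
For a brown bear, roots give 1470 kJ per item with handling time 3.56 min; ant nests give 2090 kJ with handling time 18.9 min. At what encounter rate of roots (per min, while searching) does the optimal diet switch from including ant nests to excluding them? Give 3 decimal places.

Drop ant nests once their profitability E₂/h₂ falls below the rate achievable on roots alone: E₂/h₂ = λE₁/(1 + λh₁).
Solve for λ: λE₁h₂ = E₂(1 + λh₁) → λ(E₁h₂ − E₂h₁) = E₂ → λ = E₂/(E₁h₂ − E₂h₁).
λ = 2090/(1470×18.9 − 2090×3.56) = 2090/2.034e+04 = 0.1027 per min.

0.103 per min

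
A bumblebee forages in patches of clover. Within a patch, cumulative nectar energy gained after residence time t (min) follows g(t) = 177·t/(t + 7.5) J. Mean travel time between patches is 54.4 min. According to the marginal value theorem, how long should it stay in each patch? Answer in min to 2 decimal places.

Maximise g(t)/(T+t): set derivative to zero → g'(t)(T+t) = g(t).
g'(t) = 177·7.5/(t + 7.5)². Setting 177·7.5/(t+7.5)² = 177t/[(t+7.5)(54.4+t)] gives 7.5(54.4+t) = t(t+7.5), so t² = 7.5×54.4 = 408.
t* = √408 = 20.2 min.

20.20 min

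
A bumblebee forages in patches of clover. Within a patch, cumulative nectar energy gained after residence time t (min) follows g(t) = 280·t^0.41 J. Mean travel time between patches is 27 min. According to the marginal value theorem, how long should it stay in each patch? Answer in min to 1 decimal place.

18.8 min

Maximise g(t)/(T+t): set derivative to zero → g'(t)(T+t) = g(t).
g'(t) = 0.41·280·t^-0.59. Setting 0.41·280·t^-0.59 = 280·t^0.41/(27+t) gives 0.41(27+t) = t, so 0.59·t = 0.41×27.
t* = 0.41×27/0.59 = 18.76 min.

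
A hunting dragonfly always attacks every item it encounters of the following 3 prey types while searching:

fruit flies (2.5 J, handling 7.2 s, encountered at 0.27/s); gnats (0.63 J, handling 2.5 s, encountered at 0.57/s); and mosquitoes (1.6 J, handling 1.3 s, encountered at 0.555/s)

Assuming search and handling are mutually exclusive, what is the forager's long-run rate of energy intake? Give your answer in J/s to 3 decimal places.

0.378 J/s

R = Σλ_iE_i / (1 + Σλ_ih_i)
Numerator: 0.27×2.5 + 0.57×0.63 + 0.555×1.6 = 1.922
Denominator: 1 + 0.27×7.2 + 0.57×2.5 + 0.555×1.3 = 5.091
R = 1.922/5.091 = 0.3776 J/s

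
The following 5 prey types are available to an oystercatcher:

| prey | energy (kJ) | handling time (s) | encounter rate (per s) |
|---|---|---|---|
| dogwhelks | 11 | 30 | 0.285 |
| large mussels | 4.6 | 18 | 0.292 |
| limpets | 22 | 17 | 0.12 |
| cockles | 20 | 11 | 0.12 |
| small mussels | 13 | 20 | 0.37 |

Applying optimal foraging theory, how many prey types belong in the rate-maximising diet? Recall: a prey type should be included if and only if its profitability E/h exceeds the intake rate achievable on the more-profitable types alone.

2

E/h in descending order: cockles 1.82, limpets 1.29, small mussels 0.65, dogwhelks 0.367, large mussels 0.256 kJ/s. The optimal diet is the largest prefix of this list for which every included type satisfies E_i/h_i > R on the types above it.
Rate on top 1: 1.034. limpets: 1.29 > 1.034 → include.
Rate on top 2: 1.156. small mussels: 0.65 < 1.156 → exclude; stop.
Optimal diet: cockles, limpets — 2 of 5 types.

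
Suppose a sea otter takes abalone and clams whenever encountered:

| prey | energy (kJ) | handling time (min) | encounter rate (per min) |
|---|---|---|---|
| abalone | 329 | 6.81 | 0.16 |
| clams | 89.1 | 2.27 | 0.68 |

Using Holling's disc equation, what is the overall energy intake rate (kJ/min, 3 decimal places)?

31.165 kJ/min

R = Σλ_iE_i / (1 + Σλ_ih_i)
Numerator: 0.16×329 + 0.68×89.1 = 113.2
Denominator: 1 + 0.16×6.81 + 0.68×2.27 = 3.633
R = 113.2/3.633 = 31.16 kJ/min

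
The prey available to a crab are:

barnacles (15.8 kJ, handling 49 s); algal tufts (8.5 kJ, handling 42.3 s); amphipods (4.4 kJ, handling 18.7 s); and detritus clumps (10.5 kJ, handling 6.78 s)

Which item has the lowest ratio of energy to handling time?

In descending order of E/h:
detritus clumps: 10.5/6.78 = 1.55 kJ/s
barnacles: 15.8/49 = 0.322 kJ/s
amphipods: 4.4/18.7 = 0.235 kJ/s
algal tufts: 8.5/42.3 = 0.201 kJ/s

algal tufts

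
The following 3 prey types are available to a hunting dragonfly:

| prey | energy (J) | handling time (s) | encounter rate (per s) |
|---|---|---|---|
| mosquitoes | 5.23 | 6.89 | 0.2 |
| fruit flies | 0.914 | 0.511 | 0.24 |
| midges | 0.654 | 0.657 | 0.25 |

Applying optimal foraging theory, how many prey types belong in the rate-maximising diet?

Rank by E/h (J/s): fruit flies 1.79, midges 0.995, mosquitoes 0.759. Include each in turn until the next type's E/h falls below the running intake rate.
Rate on top 1: 0.1954. midges: 0.995 > 0.1954 → include.
Rate on top 2: 0.2975. mosquitoes: 0.759 > 0.2975 → include.
Optimal diet: fruit flies, midges, mosquitoes — 3 of 3 types.

3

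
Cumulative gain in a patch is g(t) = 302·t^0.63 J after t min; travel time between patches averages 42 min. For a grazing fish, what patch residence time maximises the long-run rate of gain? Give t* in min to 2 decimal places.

Optimal t* satisfies g'(t*) = g(t*)/(T + t*).
g'(t) = 0.63·302·t^-0.37. Setting 0.63·302·t^-0.37 = 302·t^0.63/(42+t) gives 0.63(42+t) = t, so 0.37·t = 0.63×42.
t* = 0.63×42/0.37 = 71.51 min.

71.51 min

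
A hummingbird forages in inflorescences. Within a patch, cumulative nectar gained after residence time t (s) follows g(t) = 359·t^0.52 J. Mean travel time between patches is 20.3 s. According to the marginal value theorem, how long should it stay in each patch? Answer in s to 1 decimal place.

Maximise g(t)/(T+t): set derivative to zero → g'(t)(T+t) = g(t).
g'(t) = 0.52·359·t^-0.48. Setting 0.52·359·t^-0.48 = 359·t^0.52/(20.3+t) gives 0.52(20.3+t) = t, so 0.48·t = 0.52×20.3.
t* = 0.52×20.3/0.48 = 21.99 s.

22.0 s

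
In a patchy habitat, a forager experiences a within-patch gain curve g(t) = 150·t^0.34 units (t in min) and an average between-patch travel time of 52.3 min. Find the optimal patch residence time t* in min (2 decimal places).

26.94 min

Maximise g(t)/(T+t): set derivative to zero → g'(t)(T+t) = g(t).
g'(t) = 0.34·150·t^-0.66. Setting 0.34·150·t^-0.66 = 150·t^0.34/(52.3+t) gives 0.34(52.3+t) = t, so 0.66·t = 0.34×52.3.
t* = 0.34×52.3/0.66 = 26.94 min.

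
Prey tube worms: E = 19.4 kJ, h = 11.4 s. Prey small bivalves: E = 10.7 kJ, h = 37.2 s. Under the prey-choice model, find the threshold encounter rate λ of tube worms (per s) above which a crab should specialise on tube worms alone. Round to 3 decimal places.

0.018 per s

The zero-one rule: include small bivalves iff E₂/h₂ > λE₁/(1+λh₁). Equality gives the switch point.
λE₁h₂ = E₂ + λE₂h₁ ⇒ λ = E₂/(E₁h₂ − E₂h₁) = 10.7/(721.7 − 122) = 0.01784 per s.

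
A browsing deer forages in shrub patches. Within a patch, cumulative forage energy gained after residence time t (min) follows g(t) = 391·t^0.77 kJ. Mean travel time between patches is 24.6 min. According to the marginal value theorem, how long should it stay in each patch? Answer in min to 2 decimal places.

Maximise g(t)/(T+t): set derivative to zero → g'(t)(T+t) = g(t).
g'(t) = 0.77·391·t^-0.23. Setting 0.77·391·t^-0.23 = 391·t^0.77/(24.6+t) gives 0.77(24.6+t) = t, so 0.23·t = 0.77×24.6.
t* = 0.77×24.6/0.23 = 82.36 min.

82.36 min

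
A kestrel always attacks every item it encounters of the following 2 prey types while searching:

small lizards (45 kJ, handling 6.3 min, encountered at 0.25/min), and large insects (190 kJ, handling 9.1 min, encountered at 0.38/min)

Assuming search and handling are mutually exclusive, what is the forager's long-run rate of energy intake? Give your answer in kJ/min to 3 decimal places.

Energy encountered per unit search time: 0.25×45 + 0.38×190 = 83.45 kJ/min.
Handling time per unit search time: 0.25×6.3 + 0.38×9.1 = 5.033.
Rate = 83.45/(1 + 5.033) = 13.83 kJ/min.

13.832 kJ/min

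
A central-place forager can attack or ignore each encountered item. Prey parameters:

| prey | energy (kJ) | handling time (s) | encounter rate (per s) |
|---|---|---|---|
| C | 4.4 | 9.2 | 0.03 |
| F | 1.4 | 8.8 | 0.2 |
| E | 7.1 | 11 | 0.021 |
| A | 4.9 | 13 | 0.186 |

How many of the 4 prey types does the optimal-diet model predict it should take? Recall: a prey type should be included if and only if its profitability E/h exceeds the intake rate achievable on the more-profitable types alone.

3

Profitabilities (E/h, kJ/s): E 0.645, C 0.478, A 0.377, F 0.159. Add prey in this order while the next type's profitability exceeds the intake rate on those already taken.
Rate on top 1: 0.1211. C: 0.478 > 0.1211 → include.
Rate on top 2: 0.1865. A: 0.377 > 0.1865 → include.
Rate on top 3: 0.3038. F: 0.159 < 0.3038 → exclude; stop.
Optimal diet: E, C, A — 3 of 4 types.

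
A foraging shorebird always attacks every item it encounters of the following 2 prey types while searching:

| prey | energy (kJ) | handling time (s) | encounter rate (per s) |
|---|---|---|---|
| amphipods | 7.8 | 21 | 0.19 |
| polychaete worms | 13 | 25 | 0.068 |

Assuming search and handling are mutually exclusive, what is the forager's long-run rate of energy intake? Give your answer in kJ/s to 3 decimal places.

Energy encountered per unit search time: 0.19×7.8 + 0.068×13 = 2.366 kJ/s.
Handling time per unit search time: 0.19×21 + 0.068×25 = 5.69.
Rate = 2.366/(1 + 5.69) = 0.3537 kJ/s.

0.354 kJ/s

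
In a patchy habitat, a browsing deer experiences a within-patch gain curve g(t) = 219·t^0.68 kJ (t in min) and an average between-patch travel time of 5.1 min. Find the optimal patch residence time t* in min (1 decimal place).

10.8 min

Optimal t* satisfies g'(t*) = g(t*)/(T + t*).
g'(t) = 0.68·219·t^-0.32. Setting 0.68·219·t^-0.32 = 219·t^0.68/(5.1+t) gives 0.68(5.1+t) = t, so 0.32·t = 0.68×5.1.
t* = 0.68×5.1/0.32 = 10.84 min.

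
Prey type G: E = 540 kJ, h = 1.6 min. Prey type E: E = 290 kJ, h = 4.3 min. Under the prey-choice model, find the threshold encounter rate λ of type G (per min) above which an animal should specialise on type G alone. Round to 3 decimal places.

0.156 per min

At the threshold, the rate on type G alone equals the profitability of type E: λ·540/(1 + λ·1.6) = 290/4.3 = 67.44.
Rearranging, λ(540 − 67.44×1.6) = 67.44, so λ = 67.44/432.1 = 0.1561 per min.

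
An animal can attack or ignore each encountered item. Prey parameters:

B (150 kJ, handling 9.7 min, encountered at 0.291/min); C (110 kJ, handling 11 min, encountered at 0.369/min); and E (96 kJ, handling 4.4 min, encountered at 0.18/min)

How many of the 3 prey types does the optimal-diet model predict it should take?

2

Profitabilities (E/h, kJ/min): E 21.8, B 15.5, C 10. Add prey in this order while the next type's profitability exceeds the intake rate on those already taken.
Rate on top 1: 9.643. B: 15.5 > 9.643 → include.
Rate on top 2: 13.2. C: 10 < 13.2 → exclude; stop.
Optimal diet: E, B — 2 of 3 types.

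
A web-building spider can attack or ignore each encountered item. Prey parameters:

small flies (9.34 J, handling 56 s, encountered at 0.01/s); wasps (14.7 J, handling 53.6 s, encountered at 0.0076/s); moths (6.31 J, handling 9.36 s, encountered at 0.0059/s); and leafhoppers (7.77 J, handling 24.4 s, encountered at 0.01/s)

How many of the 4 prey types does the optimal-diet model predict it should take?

4

Rank by E/h (J/s): moths 0.674, leafhoppers 0.318, wasps 0.274, small flies 0.167. Include each in turn until the next type's E/h falls below the running intake rate.
Rate on top 1: 0.03528. leafhoppers: 0.318 > 0.03528 → include.
Rate on top 2: 0.08846. wasps: 0.274 > 0.08846 → include.
Rate on top 3: 0.1328. small flies: 0.167 > 0.1328 → include.
Optimal diet: moths, leafhoppers, wasps, small flies — 4 of 4 types.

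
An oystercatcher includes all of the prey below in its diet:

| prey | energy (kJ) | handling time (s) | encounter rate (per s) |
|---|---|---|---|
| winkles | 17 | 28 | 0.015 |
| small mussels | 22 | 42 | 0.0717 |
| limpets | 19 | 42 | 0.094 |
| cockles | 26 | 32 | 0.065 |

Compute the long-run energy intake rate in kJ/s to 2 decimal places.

0.51 kJ/s

R = (0.015×17 + 0.0717×22 + 0.094×19 + 0.065×26) / (1 + 0.015×28 + 0.0717×42 + 0.094×42 + 0.065×32) = 5.308/10.46 = 0.5075 kJ/s.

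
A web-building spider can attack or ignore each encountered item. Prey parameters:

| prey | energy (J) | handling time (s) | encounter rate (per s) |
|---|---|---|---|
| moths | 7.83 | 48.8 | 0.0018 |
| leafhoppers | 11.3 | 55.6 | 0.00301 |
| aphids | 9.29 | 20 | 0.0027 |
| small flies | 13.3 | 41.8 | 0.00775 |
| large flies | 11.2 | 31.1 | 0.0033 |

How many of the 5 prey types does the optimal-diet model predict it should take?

Rank by E/h (J/s): aphids 0.464, large flies 0.36, small flies 0.318, leafhoppers 0.203, moths 0.16. Include each in turn until the next type's E/h falls below the running intake rate.
Rate on top 1: 0.0238. large flies: 0.36 > 0.0238 → include.
Rate on top 2: 0.05364. small flies: 0.318 > 0.05364 → include.
Rate on top 3: 0.1115. leafhoppers: 0.203 > 0.1115 → include.
Rate on top 4: 0.1208. moths: 0.16 > 0.1208 → include.
Optimal diet: aphids, large flies, small flies, leafhoppers, moths — 5 of 5 types.

5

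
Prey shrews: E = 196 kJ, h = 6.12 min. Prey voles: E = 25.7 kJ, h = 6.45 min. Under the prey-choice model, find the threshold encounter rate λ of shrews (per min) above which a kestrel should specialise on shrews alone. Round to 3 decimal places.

0.023 per min

The zero-one rule: include voles iff E₂/h₂ > λE₁/(1+λh₁). Equality gives the switch point.
λE₁h₂ = E₂ + λE₂h₁ ⇒ λ = E₂/(E₁h₂ − E₂h₁) = 25.7/(1264 − 157.3) = 0.02322 per min.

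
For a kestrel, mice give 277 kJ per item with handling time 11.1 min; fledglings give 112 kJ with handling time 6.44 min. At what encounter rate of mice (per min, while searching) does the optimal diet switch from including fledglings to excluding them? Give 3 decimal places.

Drop fledglings once their profitability E₂/h₂ falls below the rate achievable on mice alone: E₂/h₂ = λE₁/(1 + λh₁).
Solve for λ: λE₁h₂ = E₂(1 + λh₁) → λ(E₁h₂ − E₂h₁) = E₂ → λ = E₂/(E₁h₂ − E₂h₁).
λ = 112/(277×6.44 − 112×11.1) = 112/540.7 = 0.2071 per min.

0.207 per min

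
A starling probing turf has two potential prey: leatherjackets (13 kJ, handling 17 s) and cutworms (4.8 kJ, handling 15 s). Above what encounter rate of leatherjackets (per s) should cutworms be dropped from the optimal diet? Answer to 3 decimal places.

0.042 per s

At the threshold, the rate on leatherjackets alone equals the profitability of cutworms: λ·13/(1 + λ·17) = 4.8/15 = 0.32.
Rearranging, λ(13 − 0.32×17) = 0.32, so λ = 0.32/7.56 = 0.04233 per s.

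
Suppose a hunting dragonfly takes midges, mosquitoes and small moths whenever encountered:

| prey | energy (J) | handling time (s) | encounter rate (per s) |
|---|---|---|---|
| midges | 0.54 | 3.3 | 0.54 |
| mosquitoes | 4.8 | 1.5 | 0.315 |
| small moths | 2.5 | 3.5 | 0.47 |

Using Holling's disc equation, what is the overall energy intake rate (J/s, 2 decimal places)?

0.61 J/s

R = (0.54×0.54 + 0.315×4.8 + 0.47×2.5) / (1 + 0.54×3.3 + 0.315×1.5 + 0.47×3.5) = 2.979/4.899 = 0.6079 J/s.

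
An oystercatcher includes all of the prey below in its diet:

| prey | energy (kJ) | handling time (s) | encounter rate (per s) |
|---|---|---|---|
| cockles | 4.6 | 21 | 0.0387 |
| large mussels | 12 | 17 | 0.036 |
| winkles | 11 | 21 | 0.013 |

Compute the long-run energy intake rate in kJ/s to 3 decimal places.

0.279 kJ/s

Energy encountered per unit search time: 0.0387×4.6 + 0.036×12 + 0.013×11 = 0.753 kJ/s.
Handling time per unit search time: 0.0387×21 + 0.036×17 + 0.013×21 = 1.698.
Rate = 0.753/(1 + 1.698) = 0.2791 kJ/s.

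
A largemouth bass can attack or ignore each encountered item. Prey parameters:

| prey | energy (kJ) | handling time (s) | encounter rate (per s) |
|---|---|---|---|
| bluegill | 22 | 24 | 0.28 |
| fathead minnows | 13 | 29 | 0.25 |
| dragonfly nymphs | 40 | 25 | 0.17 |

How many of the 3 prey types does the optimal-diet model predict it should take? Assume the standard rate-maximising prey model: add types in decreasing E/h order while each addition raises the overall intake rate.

Rank by E/h (kJ/s): dragonfly nymphs 1.6, bluegill 0.917, fathead minnows 0.448. Include each in turn until the next type's E/h falls below the running intake rate.
Rate on top 1: 1.295. bluegill: 0.917 < 1.295 → exclude; stop.
Optimal diet: dragonfly nymphs — 1 of 3 types.

1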